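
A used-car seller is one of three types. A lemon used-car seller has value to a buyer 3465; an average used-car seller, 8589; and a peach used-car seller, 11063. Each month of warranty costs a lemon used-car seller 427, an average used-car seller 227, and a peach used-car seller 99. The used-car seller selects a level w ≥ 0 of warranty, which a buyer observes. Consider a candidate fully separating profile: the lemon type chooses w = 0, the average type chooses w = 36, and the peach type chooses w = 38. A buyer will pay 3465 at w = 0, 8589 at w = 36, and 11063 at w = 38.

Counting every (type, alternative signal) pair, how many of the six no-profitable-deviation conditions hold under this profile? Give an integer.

Lemon (own payoff 3465): to w=36 gives 8589 − 427×36 = -6783 → no gain ✓; to w=38 gives 11063 − 427×38 = -5163 → no gain ✓.
Average (own payoff 8589 − 227×36 = 417): to w=0 gives 3465 → profitable ✗; to w=38 gives 11063 − 227×38 = 2437 → profitable ✗.
Peach (own payoff 11063 − 99×38 = 7301): to w=0 gives 3465 → no gain ✓; to w=36 gives 8589 − 99×36 = 5025 → no gain ✓.
4 of the 6 constraints hold; not an equilibrium.

4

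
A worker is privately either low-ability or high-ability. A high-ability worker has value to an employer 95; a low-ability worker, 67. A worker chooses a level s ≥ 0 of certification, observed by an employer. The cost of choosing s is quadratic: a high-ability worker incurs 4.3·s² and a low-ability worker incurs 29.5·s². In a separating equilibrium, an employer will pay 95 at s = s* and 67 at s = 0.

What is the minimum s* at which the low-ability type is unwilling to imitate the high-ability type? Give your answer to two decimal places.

0.97

The low-ability type at s = 0 receives 67; imitating at s* yields 95 − 29.5·s*².
Indifference: 67 = 95 − 29.5·s*², so s*² = (95 − 67) / 29.5 ≈ 0.9492.
s* = √0.9492 ≈ 0.97.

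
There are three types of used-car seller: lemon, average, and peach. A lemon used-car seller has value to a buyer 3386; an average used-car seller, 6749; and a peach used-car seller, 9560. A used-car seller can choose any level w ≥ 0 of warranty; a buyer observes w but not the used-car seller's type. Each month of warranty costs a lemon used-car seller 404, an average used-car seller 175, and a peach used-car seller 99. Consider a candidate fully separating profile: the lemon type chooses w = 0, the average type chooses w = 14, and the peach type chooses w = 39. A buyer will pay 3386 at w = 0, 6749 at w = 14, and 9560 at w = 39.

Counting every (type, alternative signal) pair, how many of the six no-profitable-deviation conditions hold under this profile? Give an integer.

6

Lemon (own payoff 3386): to w=14 gives 6749 − 404×14 = 1093 → no gain ✓; to w=39 gives 9560 − 404×39 = -6196 → no gain ✓.
Peach (own payoff 9560 − 99×39 = 5699): to w=0 gives 3386 → no gain ✓; to w=14 gives 6749 − 99×14 = 5363 → no gain ✓.
Average (own payoff 6749 − 175×14 = 4299): to w=0 gives 3386 → no gain ✓; to w=39 gives 9560 − 175×39 = 2735 → no gain ✓.
6 of the 6 constraints hold; this profile is a separating equilibrium.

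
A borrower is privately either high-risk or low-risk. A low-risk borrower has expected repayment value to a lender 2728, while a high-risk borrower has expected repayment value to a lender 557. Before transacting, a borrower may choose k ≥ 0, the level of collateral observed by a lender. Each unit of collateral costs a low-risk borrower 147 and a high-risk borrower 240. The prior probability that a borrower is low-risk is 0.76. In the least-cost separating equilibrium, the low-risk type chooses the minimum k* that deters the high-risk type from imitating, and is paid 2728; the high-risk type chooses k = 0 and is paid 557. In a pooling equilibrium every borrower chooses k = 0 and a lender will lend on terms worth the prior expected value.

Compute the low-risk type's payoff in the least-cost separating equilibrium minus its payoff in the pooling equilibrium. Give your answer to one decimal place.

Least-cost separating signal: k* solves 557 = 2728 − 240·k*, so k* = (2728 − 557)/240 ≈ 9.0458.
Low-risk type's separating payoff: 2728 − 147 × k* = 2728 − 147 × (2728 − 557)/240 = 2728 − 319137/240 ≈ 1398.263.
Pooling payoff: 0.76 × 2728 + 0.24 × 557 = 2206.96.
Difference: 1398.263 − 2206.96 = -808.697, i.e. -808.7 to one decimal place.
The low-risk type would prefer the pooling outcome.

-808.7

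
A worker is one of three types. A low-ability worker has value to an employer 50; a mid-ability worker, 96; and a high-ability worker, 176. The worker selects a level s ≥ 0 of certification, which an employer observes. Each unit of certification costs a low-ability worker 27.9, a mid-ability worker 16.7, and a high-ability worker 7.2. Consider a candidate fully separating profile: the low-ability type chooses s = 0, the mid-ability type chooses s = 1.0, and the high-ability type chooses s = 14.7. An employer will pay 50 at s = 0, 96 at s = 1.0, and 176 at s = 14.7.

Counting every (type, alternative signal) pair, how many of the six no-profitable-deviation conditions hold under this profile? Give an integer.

4

Low-ability (own payoff 50): to s=1.0 gives 96 − 27.9×1.0 = 68.1 → profitable ✗; to s=14.7 gives 176 − 27.9×14.7 = -234.13 → no gain ✓.
Mid-ability (own payoff 96 − 16.7×1.0 = 79.3): to s=0 gives 50 → no gain ✓; to s=14.7 gives 176 − 16.7×14.7 = -69.49 → no gain ✓.
High-ability (own payoff 176 − 7.2×14.7 = 70.16): to s=0 gives 50 → no gain ✓; to s=1.0 gives 96 − 7.2×1.0 = 88.8 → profitable ✗.
4 of the 6 constraints hold; not an equilibrium.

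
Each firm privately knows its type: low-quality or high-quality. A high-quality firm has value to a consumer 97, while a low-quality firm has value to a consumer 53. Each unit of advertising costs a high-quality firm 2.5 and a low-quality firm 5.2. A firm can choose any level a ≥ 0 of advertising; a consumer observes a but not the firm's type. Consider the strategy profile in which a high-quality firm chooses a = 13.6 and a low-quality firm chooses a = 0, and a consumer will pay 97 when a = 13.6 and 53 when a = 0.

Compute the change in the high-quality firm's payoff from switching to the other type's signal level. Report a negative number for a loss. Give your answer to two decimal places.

-10.00

Playing a = 13.6 the high-quality firm receives 97 − 2.5 × 13.6 = 63.
Deviating to a = 0 yields 53 instead.
Gain from deviating: 53 − 63 = -10.00.
The gain is negative, so the high-quality type's incentive-compatibility constraint is satisfied.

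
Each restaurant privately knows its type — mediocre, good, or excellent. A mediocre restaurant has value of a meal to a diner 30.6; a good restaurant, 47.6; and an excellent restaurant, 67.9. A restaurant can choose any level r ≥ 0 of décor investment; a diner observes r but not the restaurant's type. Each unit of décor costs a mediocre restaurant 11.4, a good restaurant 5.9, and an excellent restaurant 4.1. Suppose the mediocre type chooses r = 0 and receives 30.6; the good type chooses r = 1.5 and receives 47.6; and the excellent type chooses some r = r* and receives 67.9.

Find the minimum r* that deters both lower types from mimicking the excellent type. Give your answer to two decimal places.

4.94

Mediocre type (on-path payoff 30.6) won't mimic when 30.6 ≥ 67.9 − 11.4·r*, i.e. r* ≥ 3.27.
Good type (on-path payoff 47.6 − 5.9×1.5 = 38.75) won't mimic when 38.75 ≥ 67.9 − 5.9·r*, i.e. r* ≥ 4.94.
Both must hold, so r* = max(3.27, 4.94) = 4.94. The good type's constraint binds.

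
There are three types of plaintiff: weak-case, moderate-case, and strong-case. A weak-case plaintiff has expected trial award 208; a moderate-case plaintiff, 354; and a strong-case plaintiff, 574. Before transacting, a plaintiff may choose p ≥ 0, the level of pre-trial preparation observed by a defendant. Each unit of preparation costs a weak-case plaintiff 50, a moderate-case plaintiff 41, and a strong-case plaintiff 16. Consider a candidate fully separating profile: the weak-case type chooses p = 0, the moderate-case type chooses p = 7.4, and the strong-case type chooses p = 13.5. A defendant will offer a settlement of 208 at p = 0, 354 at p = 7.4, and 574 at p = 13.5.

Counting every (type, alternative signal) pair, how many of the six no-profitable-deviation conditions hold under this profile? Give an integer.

5

Weak-case (own payoff 208): to p=7.4 gives 354 − 50×7.4 = -16 → no gain ✓; to p=13.5 gives 574 − 50×13.5 = -101 → no gain ✓.
Strong-case (own payoff 574 − 16×13.5 = 358): to p=0 gives 208 → no gain ✓; to p=7.4 gives 354 − 16×7.4 = 235.6 → no gain ✓.
Moderate-case (own payoff 354 − 41×7.4 = 50.6): to p=0 gives 208 → profitable ✗; to p=13.5 gives 574 − 41×13.5 = 20.5 → no gain ✓.
5 of the 6 constraints hold; not an equilibrium.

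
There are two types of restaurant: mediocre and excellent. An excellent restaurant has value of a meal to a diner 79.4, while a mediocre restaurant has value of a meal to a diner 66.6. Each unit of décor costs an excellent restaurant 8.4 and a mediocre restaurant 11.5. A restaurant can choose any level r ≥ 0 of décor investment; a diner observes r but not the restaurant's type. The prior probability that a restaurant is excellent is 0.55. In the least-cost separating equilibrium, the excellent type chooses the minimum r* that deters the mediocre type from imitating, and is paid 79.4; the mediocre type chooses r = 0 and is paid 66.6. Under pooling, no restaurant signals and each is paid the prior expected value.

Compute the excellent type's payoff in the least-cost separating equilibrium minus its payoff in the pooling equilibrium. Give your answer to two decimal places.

-3.59

Least-cost separating signal: r* solves 66.6 = 79.4 − 11.5·r*, so r* = (79.4 − 66.6)/11.5 ≈ 1.1130.
Excellent type's separating payoff: 79.4 − 8.4 × r* = 79.4 − 8.4 × (79.4 − 66.6)/11.5 = 79.4 − 107.52/11.5 ≈ 70.0504.
Pooling payoff: 0.55 × 79.4 + 0.45 × 66.6 = 73.64.
Difference: 70.0504 − 73.64 = -3.5896, i.e. -3.59 to two decimal places.
The excellent type would prefer the pooling outcome.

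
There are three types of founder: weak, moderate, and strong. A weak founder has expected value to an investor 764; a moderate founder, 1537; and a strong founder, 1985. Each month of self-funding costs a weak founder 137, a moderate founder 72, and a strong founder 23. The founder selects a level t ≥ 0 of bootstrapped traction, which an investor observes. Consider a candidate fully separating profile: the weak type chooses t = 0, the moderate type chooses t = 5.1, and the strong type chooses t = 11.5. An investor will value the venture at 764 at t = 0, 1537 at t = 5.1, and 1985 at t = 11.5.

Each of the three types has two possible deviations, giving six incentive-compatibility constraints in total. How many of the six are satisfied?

Moderate (own payoff 1537 − 72×5.1 = 1169.8): to t=0 gives 764 → no gain ✓; to t=11.5 gives 1985 − 72×11.5 = 1157 → no gain ✓.
Strong (own payoff 1985 − 23×11.5 = 1720.5): to t=0 gives 764 → no gain ✓; to t=5.1 gives 1537 − 23×5.1 = 1419.7 → no gain ✓.
Weak (own payoff 764): to t=5.1 gives 1537 − 137×5.1 = 838.3 → profitable ✗; to t=11.5 gives 1985 − 137×11.5 = 409.5 → no gain ✓.
5 of the 6 constraints hold; not an equilibrium.

5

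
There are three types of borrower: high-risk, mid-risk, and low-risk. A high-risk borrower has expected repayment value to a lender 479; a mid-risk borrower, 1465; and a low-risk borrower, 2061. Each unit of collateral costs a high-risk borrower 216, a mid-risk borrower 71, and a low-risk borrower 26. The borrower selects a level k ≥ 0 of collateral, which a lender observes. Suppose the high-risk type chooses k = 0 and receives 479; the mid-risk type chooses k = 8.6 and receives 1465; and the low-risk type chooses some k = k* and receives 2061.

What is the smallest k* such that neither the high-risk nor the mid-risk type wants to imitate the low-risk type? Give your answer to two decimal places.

16.99

Mid-risk type (on-path payoff 1465 − 71×8.6 = 854.4) won't mimic when 854.4 ≥ 2061 − 71·k*, i.e. k* ≥ 16.99.
High-risk type (on-path payoff 479) won't mimic when 479 ≥ 2061 − 216·k*, i.e. k* ≥ 7.32.
Both must hold, so k* = max(7.32, 16.99) = 16.99. The mid-risk type's constraint binds.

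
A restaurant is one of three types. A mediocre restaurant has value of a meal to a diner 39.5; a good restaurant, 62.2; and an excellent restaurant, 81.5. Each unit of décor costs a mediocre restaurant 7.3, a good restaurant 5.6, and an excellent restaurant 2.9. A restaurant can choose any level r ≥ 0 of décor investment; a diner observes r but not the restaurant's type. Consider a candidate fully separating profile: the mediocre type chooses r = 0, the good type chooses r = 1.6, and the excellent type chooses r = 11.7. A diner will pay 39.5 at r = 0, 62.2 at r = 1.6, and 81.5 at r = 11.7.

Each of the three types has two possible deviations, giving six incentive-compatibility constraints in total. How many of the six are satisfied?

4

Good (own payoff 62.2 − 5.6×1.6 = 53.24): to r=0 gives 39.5 → no gain ✓; to r=11.7 gives 81.5 − 5.6×11.7 = 15.98 → no gain ✓.
Mediocre (own payoff 39.5): to r=1.6 gives 62.2 − 7.3×1.6 = 50.52 → profitable ✗; to r=11.7 gives 81.5 − 7.3×11.7 = -3.91 → no gain ✓.
Excellent (own payoff 81.5 − 2.9×11.7 = 47.57): to r=0 gives 39.5 → no gain ✓; to r=1.6 gives 62.2 − 2.9×1.6 = 57.56 → profitable ✗.
4 of the 6 constraints hold; not an equilibrium.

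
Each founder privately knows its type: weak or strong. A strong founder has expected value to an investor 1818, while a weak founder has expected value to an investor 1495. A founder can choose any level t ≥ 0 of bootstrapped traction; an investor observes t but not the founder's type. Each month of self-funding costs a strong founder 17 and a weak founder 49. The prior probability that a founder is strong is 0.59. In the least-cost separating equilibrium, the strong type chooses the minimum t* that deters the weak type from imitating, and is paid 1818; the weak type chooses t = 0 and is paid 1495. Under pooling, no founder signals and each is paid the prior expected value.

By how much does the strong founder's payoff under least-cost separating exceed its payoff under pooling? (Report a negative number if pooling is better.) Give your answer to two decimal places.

20.37

Least-cost separating signal: t* solves 1495 = 1818 − 49·t*, so t* = (1818 − 1495)/49 ≈ 6.5918.
Strong type's separating payoff: 1818 − 17 × t* = 1818 − 17 × (1818 − 1495)/49 = 1818 − 5491/49 ≈ 1705.9388.
Pooling payoff: 0.59 × 1818 + 0.41 × 1495 = 1685.57.
Difference: 1705.9388 − 1685.57 = 20.3688, i.e. 20.37 to two decimal places.
The strong type prefers to separate.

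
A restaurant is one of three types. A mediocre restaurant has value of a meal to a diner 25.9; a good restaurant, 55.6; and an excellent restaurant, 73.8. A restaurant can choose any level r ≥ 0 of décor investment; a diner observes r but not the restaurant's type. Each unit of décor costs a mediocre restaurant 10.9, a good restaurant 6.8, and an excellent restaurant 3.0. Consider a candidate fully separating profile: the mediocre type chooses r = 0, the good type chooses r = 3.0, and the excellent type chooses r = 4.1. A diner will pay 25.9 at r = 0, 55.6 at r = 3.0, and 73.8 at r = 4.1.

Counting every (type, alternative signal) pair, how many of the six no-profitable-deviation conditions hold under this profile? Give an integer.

4

Good (own payoff 55.6 − 6.8×3.0 = 35.2): to r=0 gives 25.9 → no gain ✓; to r=4.1 gives 73.8 − 6.8×4.1 = 45.92 → profitable ✗.
Mediocre (own payoff 25.9): to r=3.0 gives 55.6 − 10.9×3.0 = 22.9 → no gain ✓; to r=4.1 gives 73.8 − 10.9×4.1 = 29.11 → profitable ✗.
Excellent (own payoff 73.8 − 3.0×4.1 = 61.5): to r=0 gives 25.9 → no gain ✓; to r=3.0 gives 55.6 − 3.0×3.0 = 46.6 → no gain ✓.
4 of the 6 constraints hold; not an equilibrium.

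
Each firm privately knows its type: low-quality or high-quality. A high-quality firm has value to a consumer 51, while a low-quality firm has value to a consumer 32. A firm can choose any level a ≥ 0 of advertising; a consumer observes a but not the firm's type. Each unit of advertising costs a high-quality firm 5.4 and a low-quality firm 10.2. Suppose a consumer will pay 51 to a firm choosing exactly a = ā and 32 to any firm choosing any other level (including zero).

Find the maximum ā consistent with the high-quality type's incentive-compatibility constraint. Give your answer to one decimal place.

Choosing ā yields the high-quality type 51 − 5.4·ā; choosing zero yields 32.
The high-quality type is indifferent at 51 − 5.4·ā = 32, i.e. ā = (51 − 32) / 5.4 ≈ 3.5.
For any ā above 3.5 the high-quality type would rather pool at zero, so separation collapses.

3.5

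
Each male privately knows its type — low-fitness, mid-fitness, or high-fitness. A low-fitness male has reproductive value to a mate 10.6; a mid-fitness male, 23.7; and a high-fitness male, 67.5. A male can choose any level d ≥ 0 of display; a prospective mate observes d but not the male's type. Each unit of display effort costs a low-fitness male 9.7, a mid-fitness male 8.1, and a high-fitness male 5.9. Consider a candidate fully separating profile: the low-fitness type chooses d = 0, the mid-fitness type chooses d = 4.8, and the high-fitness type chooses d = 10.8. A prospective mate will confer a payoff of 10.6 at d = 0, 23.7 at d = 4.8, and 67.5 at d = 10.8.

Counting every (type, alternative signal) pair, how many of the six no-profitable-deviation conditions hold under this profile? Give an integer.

4

High-fitness (own payoff 67.5 − 5.9×10.8 = 3.78): to d=0 gives 10.6 → profitable ✗; to d=4.8 gives 23.7 − 5.9×4.8 = -4.62 → no gain ✓.
Mid-fitness (own payoff 23.7 − 8.1×4.8 = -15.18): to d=0 gives 10.6 → profitable ✗; to d=10.8 gives 67.5 − 8.1×10.8 = -19.98 → no gain ✓.
Low-fitness (own payoff 10.6): to d=4.8 gives 23.7 − 9.7×4.8 = -22.86 → no gain ✓; to d=10.8 gives 67.5 − 9.7×10.8 = -37.26 → no gain ✓.
4 of the 6 constraints hold; not an equilibrium.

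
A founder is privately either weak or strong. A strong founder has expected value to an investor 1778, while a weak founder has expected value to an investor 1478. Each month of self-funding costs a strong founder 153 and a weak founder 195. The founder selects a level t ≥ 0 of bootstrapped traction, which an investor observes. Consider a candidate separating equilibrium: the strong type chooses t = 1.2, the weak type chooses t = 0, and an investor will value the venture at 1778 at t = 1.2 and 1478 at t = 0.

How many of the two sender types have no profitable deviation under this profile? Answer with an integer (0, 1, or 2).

1

Weak type: stay at 0 → 1478; mimic → 1778 − 195 × 1.2 = 1544. IC fails (1478 < 1544).
Strong type: signal → 1778 − 153 × 1.2 = 1594.4; deviate to 0 → 1478. IC holds (1594.4 ≥ 1478).
1 of 2 constraints hold, so this profile is not an equilibrium.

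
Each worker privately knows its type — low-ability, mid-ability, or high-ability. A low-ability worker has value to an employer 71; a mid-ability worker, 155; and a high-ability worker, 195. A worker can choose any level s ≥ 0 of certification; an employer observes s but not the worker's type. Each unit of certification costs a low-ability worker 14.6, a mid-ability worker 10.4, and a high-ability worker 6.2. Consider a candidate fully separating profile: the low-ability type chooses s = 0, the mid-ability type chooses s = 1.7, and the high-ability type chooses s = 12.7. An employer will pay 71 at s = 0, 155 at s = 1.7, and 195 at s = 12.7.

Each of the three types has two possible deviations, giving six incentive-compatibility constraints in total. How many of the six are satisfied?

High-ability (own payoff 195 − 6.2×12.7 = 116.26): to s=0 gives 71 → no gain ✓; to s=1.7 gives 155 − 6.2×1.7 = 144.46 → profitable ✗.
Mid-ability (own payoff 155 − 10.4×1.7 = 137.32): to s=0 gives 71 → no gain ✓; to s=12.7 gives 195 − 10.4×12.7 = 62.92 → no gain ✓.
Low-ability (own payoff 71): to s=1.7 gives 155 − 14.6×1.7 = 130.18 → profitable ✗; to s=12.7 gives 195 − 14.6×12.7 = 9.58 → no gain ✓.
4 of the 6 constraints hold; not an equilibrium.

4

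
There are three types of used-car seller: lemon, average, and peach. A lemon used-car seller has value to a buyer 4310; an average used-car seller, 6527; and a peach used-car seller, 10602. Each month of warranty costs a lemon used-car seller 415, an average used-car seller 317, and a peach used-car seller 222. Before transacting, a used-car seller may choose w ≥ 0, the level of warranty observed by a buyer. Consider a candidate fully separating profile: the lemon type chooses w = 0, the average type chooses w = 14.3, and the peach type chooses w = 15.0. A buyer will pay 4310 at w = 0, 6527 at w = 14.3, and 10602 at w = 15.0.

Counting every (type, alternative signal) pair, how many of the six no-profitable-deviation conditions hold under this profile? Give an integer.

3

Lemon (own payoff 4310): to w=14.3 gives 6527 − 415×14.3 = 592.5 → no gain ✓; to w=15.0 gives 10602 − 415×15.0 = 4377 → profitable ✗.
Average (own payoff 6527 − 317×14.3 = 1993.9): to w=0 gives 4310 → profitable ✗; to w=15.0 gives 10602 − 317×15.0 = 5847 → profitable ✗.
Peach (own payoff 10602 − 222×15.0 = 7272): to w=0 gives 4310 → no gain ✓; to w=14.3 gives 6527 − 222×14.3 = 3352.4 → no gain ✓.
3 of the 6 constraints hold; not an equilibrium.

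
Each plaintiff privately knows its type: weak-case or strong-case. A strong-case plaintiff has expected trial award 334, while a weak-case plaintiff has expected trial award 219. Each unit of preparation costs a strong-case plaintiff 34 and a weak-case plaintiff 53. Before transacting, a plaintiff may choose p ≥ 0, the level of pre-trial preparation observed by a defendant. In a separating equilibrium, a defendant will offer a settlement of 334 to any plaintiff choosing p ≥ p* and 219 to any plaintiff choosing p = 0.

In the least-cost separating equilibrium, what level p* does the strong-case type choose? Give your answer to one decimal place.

2.2

A weak-case plaintiff choosing p = 0 receives 219.
Imitating at p* instead would pay 334 at cost 53·p*, netting 334 − 53·p*.
Indifference: 219 = 334 − 53·p*, so p* = (334 − 219) / 53 ≈ 2.2.
At p* the weak-case type's incentive constraint just binds; the strong-case type strictly prefers p* since its per-unit cost is lower.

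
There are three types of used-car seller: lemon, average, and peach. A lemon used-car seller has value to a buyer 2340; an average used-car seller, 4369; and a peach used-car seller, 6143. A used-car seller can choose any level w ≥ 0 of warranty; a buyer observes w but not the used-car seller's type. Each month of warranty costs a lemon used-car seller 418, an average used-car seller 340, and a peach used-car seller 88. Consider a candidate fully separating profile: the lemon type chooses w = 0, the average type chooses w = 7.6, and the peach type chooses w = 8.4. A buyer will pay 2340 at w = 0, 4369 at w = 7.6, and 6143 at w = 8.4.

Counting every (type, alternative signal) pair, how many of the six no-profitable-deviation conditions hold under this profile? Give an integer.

Peach (own payoff 6143 − 88×8.4 = 5403.8): to w=0 gives 2340 → no gain ✓; to w=7.6 gives 4369 − 88×7.6 = 3700.2 → no gain ✓.
Average (own payoff 4369 − 340×7.6 = 1785): to w=0 gives 2340 → profitable ✗; to w=8.4 gives 6143 − 340×8.4 = 3287 → profitable ✗.
Lemon (own payoff 2340): to w=7.6 gives 4369 − 418×7.6 = 1192.2 → no gain ✓; to w=8.4 gives 6143 − 418×8.4 = 2631.8 → profitable ✗.
3 of the 6 constraints hold; not an equilibrium.

3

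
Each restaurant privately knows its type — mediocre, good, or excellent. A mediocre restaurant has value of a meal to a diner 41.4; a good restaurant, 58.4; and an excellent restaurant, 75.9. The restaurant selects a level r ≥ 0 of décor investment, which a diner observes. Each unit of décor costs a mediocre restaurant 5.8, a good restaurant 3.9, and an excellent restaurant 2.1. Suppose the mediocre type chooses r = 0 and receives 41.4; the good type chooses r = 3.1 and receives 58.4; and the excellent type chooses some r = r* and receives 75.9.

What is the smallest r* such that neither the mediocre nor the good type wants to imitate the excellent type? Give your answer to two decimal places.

7.59

Mediocre type (on-path payoff 41.4) won't mimic when 41.4 ≥ 75.9 − 5.8·r*, i.e. r* ≥ 5.95.
Good type (on-path payoff 58.4 − 3.9×3.1 = 46.31) won't mimic when 46.31 ≥ 75.9 − 3.9·r*, i.e. r* ≥ 7.59.
Both must hold, so r* = max(5.95, 7.59) = 7.59. The good type's constraint binds.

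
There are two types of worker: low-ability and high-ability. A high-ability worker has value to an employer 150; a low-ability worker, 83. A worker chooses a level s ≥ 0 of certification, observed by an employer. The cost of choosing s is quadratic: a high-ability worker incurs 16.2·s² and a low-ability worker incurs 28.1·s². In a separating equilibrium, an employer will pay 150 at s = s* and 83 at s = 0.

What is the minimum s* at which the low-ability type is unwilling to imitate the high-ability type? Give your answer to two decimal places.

1.54

The low-ability type at s = 0 receives 83; imitating at s* yields 150 − 28.1·s*².
Indifference: 83 = 150 − 28.1·s*², so s*² = (150 − 83) / 28.1 ≈ 2.3843.
s* = √2.3843 ≈ 1.54.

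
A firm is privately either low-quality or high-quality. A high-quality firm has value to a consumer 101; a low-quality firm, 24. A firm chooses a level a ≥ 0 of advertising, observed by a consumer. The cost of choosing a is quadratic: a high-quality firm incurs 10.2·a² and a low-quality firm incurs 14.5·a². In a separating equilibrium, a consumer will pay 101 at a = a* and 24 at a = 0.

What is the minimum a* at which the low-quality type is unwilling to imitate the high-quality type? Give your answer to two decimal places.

2.30

The low-quality type at a = 0 receives 24; imitating at a* yields 101 − 14.5·a*².
Indifference: 24 = 101 − 14.5·a*², so a*² = (101 − 24) / 14.5 ≈ 5.3103.
a* = √5.3103 ≈ 2.30.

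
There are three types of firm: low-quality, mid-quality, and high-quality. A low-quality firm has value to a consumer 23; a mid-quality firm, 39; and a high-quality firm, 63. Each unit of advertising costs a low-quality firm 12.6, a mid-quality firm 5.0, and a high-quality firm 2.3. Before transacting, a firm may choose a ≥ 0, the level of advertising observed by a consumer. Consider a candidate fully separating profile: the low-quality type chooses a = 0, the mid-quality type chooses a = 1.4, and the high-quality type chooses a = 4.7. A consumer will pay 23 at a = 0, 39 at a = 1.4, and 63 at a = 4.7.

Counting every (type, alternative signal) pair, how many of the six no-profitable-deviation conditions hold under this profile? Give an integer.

5

Low-quality (own payoff 23): to a=1.4 gives 39 − 12.6×1.4 = 21.36 → no gain ✓; to a=4.7 gives 63 − 12.6×4.7 = 3.78 → no gain ✓.
Mid-quality (own payoff 39 − 5.0×1.4 = 32): to a=0 gives 23 → no gain ✓; to a=4.7 gives 63 − 5.0×4.7 = 39.5 → profitable ✗.
High-quality (own payoff 63 − 2.3×4.7 = 52.19): to a=0 gives 23 → no gain ✓; to a=1.4 gives 39 − 2.3×1.4 = 35.78 → no gain ✓.
5 of the 6 constraints hold; not an equilibrium.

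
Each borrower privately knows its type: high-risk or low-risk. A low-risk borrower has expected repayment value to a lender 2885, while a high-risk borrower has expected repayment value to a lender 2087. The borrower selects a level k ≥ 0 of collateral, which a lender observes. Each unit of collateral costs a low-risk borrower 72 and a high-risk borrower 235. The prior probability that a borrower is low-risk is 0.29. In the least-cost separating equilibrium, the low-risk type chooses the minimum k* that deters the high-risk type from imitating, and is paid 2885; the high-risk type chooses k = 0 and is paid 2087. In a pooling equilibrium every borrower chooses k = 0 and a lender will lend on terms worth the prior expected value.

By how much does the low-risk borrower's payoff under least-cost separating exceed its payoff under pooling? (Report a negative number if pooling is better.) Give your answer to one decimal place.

322.1

Least-cost separating signal: k* solves 2087 = 2885 − 235·k*, so k* = (2885 − 2087)/235 ≈ 3.3957.
Low-risk type's separating payoff: 2885 − 72 × k* = 2885 − 72 × (2885 − 2087)/235 = 2885 − 57456/235 ≈ 2640.506.
Pooling payoff: 0.29 × 2885 + 0.71 × 2087 = 2318.42.
Difference: 2640.506 − 2318.42 = 322.086, i.e. 322.1 to one decimal place.
The low-risk type prefers to separate.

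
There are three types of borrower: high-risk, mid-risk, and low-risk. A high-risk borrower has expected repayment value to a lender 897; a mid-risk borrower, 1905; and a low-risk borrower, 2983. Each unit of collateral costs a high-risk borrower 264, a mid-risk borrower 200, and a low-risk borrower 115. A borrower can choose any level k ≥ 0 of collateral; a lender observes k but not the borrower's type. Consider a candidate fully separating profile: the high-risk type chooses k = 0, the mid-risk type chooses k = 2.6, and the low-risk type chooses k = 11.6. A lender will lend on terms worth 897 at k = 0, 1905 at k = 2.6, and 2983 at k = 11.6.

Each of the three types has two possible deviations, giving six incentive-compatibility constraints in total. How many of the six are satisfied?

5

Low-risk (own payoff 2983 − 115×11.6 = 1649): to k=0 gives 897 → no gain ✓; to k=2.6 gives 1905 − 115×2.6 = 1606 → no gain ✓.
High-risk (own payoff 897): to k=2.6 gives 1905 − 264×2.6 = 1218.6 → profitable ✗; to k=11.6 gives 2983 − 264×11.6 = -79.4 → no gain ✓.
Mid-risk (own payoff 1905 − 200×2.6 = 1385): to k=0 gives 897 → no gain ✓; to k=11.6 gives 2983 − 200×11.6 = 663 → no gain ✓.
5 of the 6 constraints hold; not an equilibrium.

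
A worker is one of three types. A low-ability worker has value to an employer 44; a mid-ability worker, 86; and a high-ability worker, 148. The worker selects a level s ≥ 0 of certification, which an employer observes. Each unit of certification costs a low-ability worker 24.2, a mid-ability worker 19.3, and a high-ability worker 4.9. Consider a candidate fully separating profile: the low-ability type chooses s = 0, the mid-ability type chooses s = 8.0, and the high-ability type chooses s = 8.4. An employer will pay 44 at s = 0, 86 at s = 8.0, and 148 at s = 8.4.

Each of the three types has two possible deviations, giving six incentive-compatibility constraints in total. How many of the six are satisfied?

4

Mid-ability (own payoff 86 − 19.3×8.0 = -68.4): to s=0 gives 44 → profitable ✗; to s=8.4 gives 148 − 19.3×8.4 = -14.12 → profitable ✗.
High-ability (own payoff 148 − 4.9×8.4 = 106.84): to s=0 gives 44 → no gain ✓; to s=8.0 gives 86 − 4.9×8.0 = 46.8 → no gain ✓.
Low-ability (own payoff 44): to s=8.0 gives 86 − 24.2×8.0 = -107.6 → no gain ✓; to s=8.4 gives 148 − 24.2×8.4 = -55.28 → no gain ✓.
4 of the 6 constraints hold; not an equilibrium.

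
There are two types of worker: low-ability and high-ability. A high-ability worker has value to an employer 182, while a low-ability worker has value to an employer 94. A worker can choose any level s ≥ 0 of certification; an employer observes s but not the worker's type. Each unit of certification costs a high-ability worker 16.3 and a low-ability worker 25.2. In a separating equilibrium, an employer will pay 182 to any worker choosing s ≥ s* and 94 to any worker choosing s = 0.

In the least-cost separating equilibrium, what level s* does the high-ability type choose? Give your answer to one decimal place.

A low-ability worker choosing s = 0 receives 94.
Imitating at s* instead would pay 182 at cost 25.2·s*, netting 182 − 25.2·s*.
Indifference: 94 = 182 − 25.2·s*, so s* = (182 − 94) / 25.2 ≈ 3.5.
At s* the low-ability type's incentive constraint just binds; the high-ability type strictly prefers s* since its per-unit cost is lower.

3.5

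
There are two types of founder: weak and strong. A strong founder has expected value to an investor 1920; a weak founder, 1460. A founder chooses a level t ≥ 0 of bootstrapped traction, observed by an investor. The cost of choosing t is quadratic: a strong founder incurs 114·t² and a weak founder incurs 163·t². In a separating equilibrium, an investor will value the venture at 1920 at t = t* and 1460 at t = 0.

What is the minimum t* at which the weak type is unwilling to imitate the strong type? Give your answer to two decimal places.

1.68

The weak type at t = 0 receives 1460; imitating at t* yields 1920 − 163·t*².
Indifference: 1460 = 1920 − 163·t*², so t*² = (1920 − 1460) / 163 ≈ 2.8221.
t* = √2.8221 ≈ 1.68.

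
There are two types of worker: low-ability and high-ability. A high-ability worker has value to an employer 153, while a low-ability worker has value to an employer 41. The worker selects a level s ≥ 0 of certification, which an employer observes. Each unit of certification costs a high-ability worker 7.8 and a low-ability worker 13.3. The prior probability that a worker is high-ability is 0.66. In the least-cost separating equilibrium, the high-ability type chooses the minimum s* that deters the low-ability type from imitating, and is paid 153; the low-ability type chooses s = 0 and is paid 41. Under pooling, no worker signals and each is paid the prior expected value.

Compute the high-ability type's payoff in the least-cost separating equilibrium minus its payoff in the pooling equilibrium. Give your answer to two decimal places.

-27.60

Least-cost separating signal: s* solves 41 = 153 − 13.3·s*, so s* = (153 − 41)/13.3 ≈ 8.4211.
High-ability type's separating payoff: 153 − 7.8 × s* = 153 − 7.8 × (153 − 41)/13.3 = 153 − 873.6/13.3 ≈ 87.3158.
Pooling payoff: 0.66 × 153 + 0.34 × 41 = 114.92.
Difference: 87.3158 − 114.92 = -27.6042, i.e. -27.60 to two decimal places.
The high-ability type would prefer the pooling outcome.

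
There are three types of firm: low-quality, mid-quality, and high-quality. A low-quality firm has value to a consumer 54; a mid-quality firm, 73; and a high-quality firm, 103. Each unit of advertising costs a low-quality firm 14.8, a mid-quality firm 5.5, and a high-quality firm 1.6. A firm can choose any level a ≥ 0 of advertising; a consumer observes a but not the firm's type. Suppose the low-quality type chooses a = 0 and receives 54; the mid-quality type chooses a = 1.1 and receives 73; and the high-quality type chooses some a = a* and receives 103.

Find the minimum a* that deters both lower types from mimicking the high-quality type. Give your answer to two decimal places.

6.55

Mid-quality type (on-path payoff 73 − 5.5×1.1 = 66.95) won't mimic when 66.95 ≥ 103 − 5.5·a*, i.e. a* ≥ 6.55.
Low-quality type (on-path payoff 54) won't mimic when 54 ≥ 103 − 14.8·a*, i.e. a* ≥ 3.31.
Both must hold, so a* = max(3.31, 6.55) = 6.55. The mid-quality type's constraint binds.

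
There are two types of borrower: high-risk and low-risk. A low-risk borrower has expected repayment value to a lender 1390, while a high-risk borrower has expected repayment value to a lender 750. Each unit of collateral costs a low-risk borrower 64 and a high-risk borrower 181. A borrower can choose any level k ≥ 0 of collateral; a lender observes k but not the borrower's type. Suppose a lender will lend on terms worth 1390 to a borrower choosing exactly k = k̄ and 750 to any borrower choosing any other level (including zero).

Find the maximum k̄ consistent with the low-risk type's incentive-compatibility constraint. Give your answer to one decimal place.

Choosing k̄ yields the low-risk type 1390 − 64·k̄; choosing zero yields 750.
The low-risk type is indifferent at 1390 − 64·k̄ = 750, i.e. k̄ = (1390 − 750) / 64 = 10.0.
For any k̄ above 10.0 the low-risk type would rather pool at zero, so separation collapses.

10.0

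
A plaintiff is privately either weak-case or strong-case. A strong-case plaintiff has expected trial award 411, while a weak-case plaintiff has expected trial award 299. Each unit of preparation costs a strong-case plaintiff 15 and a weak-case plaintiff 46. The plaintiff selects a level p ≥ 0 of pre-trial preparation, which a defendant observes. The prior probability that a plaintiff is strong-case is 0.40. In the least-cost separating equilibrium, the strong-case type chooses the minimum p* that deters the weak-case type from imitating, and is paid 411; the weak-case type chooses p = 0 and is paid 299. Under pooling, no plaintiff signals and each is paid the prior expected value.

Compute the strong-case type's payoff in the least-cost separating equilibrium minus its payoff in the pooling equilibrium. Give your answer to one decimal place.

30.7

Least-cost separating signal: p* solves 299 = 411 − 46·p*, so p* = (411 − 299)/46 ≈ 2.4348.
Strong-case type's separating payoff: 411 − 15 × p* = 411 − 15 × (411 − 299)/46 = 411 − 1680/46 ≈ 374.478.
Pooling payoff: 0.40 × 411 + 0.60 × 299 = 343.8.
Difference: 374.478 − 343.8 = 30.678, i.e. 30.7 to one decimal place.
The strong-case type prefers to separate.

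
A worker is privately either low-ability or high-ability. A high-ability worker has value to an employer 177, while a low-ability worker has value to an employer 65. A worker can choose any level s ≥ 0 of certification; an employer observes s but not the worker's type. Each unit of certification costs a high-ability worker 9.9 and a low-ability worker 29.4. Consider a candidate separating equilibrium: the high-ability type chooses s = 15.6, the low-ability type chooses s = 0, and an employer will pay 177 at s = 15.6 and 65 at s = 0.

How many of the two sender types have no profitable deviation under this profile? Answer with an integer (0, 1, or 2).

High-ability type: signal → 177 − 9.9 × 15.6 = 22.56; deviate to 0 → 65. IC fails (22.56 < 65).
Low-ability type: stay at 0 → 65; mimic → 177 − 29.4 × 15.6 = -281.64. IC holds (65 ≥ -281.64).
1 of 2 constraints hold, so this profile is not an equilibrium.

1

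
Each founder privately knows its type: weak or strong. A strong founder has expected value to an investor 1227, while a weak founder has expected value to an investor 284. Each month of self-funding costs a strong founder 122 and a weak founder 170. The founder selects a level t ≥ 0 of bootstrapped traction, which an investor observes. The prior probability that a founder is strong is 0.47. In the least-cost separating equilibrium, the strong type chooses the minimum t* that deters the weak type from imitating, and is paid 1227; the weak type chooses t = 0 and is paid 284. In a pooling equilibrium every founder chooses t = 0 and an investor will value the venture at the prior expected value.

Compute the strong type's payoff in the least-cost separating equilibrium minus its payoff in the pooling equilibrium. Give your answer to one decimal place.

Least-cost separating signal: t* solves 284 = 1227 − 170·t*, so t* = (1227 − 284)/170 ≈ 5.5471.
Strong type's separating payoff: 1227 − 122 × t* = 1227 − 122 × (1227 − 284)/170 = 1227 − 115046/170 ≈ 550.259.
Pooling payoff: 0.47 × 1227 + 0.53 × 284 = 727.21.
Difference: 550.259 − 727.21 = -176.951, i.e. -177.0 to one decimal place.
The strong type would prefer the pooling outcome.

-177.0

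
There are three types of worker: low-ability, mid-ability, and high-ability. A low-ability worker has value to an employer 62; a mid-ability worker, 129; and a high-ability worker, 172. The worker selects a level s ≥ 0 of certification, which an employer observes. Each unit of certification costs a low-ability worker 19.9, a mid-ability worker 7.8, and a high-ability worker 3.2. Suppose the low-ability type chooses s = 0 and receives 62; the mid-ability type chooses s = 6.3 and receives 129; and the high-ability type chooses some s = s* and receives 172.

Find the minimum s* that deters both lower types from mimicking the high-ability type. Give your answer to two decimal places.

Low-ability type (on-path payoff 62) won't mimic when 62 ≥ 172 − 19.9·s*, i.e. s* ≥ 5.53.
Mid-ability type (on-path payoff 129 − 7.8×6.3 = 79.86) won't mimic when 79.86 ≥ 172 − 7.8·s*, i.e. s* ≥ 11.81.
Both must hold, so s* = max(5.53, 11.81) = 11.81. The mid-ability type's constraint binds.

11.81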